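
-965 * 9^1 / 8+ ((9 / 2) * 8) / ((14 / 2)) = -60507 / 56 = -1080.48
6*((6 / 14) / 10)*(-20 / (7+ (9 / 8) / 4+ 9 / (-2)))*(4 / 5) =-4608 / 3115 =-1.48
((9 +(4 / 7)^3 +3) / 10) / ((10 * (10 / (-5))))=-209 / 3430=-0.06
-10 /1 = -10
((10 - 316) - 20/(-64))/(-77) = 4891/1232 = 3.97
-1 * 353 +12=-341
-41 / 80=-0.51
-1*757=-757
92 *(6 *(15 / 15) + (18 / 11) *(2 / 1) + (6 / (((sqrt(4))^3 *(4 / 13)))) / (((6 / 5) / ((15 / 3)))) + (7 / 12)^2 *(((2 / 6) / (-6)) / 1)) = 3182165 / 1782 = 1785.73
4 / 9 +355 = 3199 / 9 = 355.44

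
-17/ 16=-1.06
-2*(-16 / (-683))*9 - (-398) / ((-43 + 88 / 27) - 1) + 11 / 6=-4709201 / 563475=-8.36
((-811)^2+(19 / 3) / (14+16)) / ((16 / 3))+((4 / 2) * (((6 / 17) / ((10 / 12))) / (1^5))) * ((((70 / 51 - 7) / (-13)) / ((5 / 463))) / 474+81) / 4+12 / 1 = 87866912069171 / 712327200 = 123351.90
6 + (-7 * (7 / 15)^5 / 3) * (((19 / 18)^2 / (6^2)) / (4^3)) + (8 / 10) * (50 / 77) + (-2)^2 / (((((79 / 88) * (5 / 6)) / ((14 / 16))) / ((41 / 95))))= 1678272912675159247 / 196551540662400000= 8.54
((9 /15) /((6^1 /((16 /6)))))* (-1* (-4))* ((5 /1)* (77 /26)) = 616 /39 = 15.79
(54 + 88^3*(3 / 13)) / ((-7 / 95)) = -194286210 / 91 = -2135013.30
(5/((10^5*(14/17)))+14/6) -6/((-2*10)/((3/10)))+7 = 7915651/840000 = 9.42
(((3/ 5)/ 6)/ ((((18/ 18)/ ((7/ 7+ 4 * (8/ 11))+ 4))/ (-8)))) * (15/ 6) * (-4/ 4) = 174/ 11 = 15.82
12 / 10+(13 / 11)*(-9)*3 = -1689 / 55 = -30.71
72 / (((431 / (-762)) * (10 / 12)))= -152.75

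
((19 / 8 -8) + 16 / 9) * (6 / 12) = -277 / 144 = -1.92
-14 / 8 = -1.75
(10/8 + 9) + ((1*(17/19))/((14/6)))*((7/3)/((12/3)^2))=3133/304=10.31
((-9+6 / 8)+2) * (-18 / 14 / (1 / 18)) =144.64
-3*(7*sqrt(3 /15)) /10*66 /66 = -21*sqrt(5) /50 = -0.94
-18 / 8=-9 / 4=-2.25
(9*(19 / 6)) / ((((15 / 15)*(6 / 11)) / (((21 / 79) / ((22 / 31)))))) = 12369 / 632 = 19.57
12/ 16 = 0.75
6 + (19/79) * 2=512/79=6.48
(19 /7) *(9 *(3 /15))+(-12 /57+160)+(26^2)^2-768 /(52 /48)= 3945852497 /8645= 456431.75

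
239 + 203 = 442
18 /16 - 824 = -822.88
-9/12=-3/4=-0.75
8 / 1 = 8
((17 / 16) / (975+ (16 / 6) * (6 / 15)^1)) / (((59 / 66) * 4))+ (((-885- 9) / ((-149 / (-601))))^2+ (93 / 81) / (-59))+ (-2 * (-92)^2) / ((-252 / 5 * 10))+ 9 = 6175821230276105 / 474943392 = 13003278.57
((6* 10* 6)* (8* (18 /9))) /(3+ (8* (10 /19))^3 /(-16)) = -3458.62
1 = 1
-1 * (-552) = 552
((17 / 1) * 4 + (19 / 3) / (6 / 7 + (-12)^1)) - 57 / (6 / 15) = -8783 / 117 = -75.07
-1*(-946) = 946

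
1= 1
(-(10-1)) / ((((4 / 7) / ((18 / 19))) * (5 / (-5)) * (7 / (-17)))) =-1377 / 38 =-36.24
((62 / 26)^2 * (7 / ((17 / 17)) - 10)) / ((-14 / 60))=86490 / 1183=73.11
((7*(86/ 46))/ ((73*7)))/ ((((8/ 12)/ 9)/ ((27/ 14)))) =31347/ 47012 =0.67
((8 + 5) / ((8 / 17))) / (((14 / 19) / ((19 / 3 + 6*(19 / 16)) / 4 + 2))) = 2162485 / 10752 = 201.12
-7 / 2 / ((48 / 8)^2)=-7 / 72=-0.10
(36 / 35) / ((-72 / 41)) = -0.59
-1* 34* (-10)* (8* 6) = 16320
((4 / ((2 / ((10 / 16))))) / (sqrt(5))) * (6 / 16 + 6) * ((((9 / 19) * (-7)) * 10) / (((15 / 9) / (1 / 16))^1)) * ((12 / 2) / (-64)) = 28917 * sqrt(5) / 155648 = 0.42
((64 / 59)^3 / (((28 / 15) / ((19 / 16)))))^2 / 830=136272936960 / 171548230317947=0.00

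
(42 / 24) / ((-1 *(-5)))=7 / 20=0.35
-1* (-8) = 8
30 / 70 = 3 / 7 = 0.43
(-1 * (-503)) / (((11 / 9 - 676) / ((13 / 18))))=-6539 / 12146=-0.54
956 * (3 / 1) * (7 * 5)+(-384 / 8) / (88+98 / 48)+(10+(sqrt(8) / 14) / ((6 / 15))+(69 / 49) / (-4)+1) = 5 * sqrt(2) / 14+42520835495 / 423556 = 100390.62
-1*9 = -9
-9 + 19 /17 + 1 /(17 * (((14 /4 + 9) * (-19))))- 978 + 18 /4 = -15849329 /16150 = -981.38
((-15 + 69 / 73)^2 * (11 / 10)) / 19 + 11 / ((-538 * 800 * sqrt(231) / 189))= 304722 / 26645 - 9 * sqrt(231) / 430400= 11.44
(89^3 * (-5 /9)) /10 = -704969 /18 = -39164.94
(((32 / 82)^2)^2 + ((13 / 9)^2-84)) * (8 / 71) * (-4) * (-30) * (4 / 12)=-84478268480 / 228886641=-369.08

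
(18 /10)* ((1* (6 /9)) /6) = 1 /5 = 0.20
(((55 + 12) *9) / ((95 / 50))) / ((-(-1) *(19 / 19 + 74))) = 402 / 95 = 4.23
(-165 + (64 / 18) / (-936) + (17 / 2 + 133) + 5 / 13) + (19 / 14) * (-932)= -18987347 / 14742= -1287.98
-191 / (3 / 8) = -1528 / 3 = -509.33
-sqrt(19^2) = -19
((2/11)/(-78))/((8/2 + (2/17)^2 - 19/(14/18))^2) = -4092529/731705575029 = -0.00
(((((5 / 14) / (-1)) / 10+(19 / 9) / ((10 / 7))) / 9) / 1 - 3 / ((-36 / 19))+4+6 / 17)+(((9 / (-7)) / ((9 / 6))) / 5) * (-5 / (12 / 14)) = 342016 / 48195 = 7.10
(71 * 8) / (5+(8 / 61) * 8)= 34648 / 369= 93.90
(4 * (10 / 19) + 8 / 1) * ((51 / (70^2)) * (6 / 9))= 1632 / 23275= 0.07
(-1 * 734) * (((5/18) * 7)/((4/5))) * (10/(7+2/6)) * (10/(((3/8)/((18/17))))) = -12845000/187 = -68689.84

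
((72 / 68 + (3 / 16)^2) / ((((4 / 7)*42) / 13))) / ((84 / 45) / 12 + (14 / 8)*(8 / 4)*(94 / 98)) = 6498765 / 38523904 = 0.17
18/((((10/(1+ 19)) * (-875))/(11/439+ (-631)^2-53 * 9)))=-6284998332/384125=-16361.86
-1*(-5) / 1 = 5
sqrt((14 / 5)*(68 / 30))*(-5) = -2*sqrt(357) / 3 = -12.60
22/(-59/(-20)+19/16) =1760/331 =5.32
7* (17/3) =119/3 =39.67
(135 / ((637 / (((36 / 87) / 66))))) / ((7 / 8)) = 2160 / 1422421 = 0.00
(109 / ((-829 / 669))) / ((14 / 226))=-8240073 / 5803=-1419.97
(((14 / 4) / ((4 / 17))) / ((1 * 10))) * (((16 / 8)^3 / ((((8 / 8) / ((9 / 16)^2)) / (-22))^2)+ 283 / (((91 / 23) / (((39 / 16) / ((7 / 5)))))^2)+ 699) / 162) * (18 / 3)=31805510987 / 505774080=62.88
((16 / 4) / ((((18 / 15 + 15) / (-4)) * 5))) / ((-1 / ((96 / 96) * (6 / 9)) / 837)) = 110.22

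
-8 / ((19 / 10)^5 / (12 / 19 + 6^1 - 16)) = 142400000 / 47045881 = 3.03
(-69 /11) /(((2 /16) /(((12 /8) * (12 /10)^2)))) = -29808 /275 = -108.39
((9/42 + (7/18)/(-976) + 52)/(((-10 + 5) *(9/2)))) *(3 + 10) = -16694743/553392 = -30.17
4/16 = 1/4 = 0.25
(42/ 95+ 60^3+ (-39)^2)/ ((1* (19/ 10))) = 114484.97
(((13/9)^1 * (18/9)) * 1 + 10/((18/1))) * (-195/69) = -2015/207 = -9.73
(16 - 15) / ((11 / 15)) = 15 / 11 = 1.36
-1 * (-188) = 188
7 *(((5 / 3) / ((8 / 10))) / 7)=25 / 12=2.08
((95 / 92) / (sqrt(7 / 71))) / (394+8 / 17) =1615*sqrt(497) / 4318664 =0.01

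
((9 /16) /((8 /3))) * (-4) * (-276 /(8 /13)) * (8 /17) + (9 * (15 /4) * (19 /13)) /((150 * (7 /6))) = 11037087 /61880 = 178.36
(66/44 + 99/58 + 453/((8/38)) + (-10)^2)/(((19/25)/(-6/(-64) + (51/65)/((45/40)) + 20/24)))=4419309625/916864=4820.03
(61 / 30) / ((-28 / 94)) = -2867 / 420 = -6.83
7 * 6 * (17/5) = 714/5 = 142.80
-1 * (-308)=308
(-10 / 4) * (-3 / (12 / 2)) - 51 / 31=-49 / 124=-0.40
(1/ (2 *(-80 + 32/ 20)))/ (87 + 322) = -0.00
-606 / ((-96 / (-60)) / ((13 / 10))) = -3939 / 8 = -492.38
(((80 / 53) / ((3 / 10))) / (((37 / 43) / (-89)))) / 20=-153080 / 5883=-26.02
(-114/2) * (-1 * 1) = 57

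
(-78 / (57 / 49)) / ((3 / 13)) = -16562 / 57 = -290.56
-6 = -6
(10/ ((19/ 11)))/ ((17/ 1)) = 110/ 323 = 0.34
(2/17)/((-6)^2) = 1/306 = 0.00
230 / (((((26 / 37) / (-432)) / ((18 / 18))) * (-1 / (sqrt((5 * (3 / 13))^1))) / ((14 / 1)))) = 25734240 * sqrt(195) / 169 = 2126385.23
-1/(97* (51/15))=-5/1649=-0.00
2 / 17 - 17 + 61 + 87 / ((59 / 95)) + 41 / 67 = 12419708 / 67201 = 184.81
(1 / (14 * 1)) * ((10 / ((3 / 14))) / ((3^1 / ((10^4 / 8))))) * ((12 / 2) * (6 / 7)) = 50000 / 7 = 7142.86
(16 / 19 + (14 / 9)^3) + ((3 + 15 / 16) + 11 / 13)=27052145 / 2881008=9.39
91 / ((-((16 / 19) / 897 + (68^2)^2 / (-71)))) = 110114823 / 364402790032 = 0.00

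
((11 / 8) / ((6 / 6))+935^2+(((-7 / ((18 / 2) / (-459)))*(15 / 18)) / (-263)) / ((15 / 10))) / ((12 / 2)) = 145704.27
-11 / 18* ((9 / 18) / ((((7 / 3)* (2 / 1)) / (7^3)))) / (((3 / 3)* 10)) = -2.25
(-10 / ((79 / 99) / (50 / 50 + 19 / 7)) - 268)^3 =-5262939268816384 / 169112377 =-31120958.51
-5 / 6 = -0.83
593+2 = 595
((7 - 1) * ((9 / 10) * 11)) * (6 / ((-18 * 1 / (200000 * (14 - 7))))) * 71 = -1968120000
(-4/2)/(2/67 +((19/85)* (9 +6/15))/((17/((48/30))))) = -2420375/275449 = -8.79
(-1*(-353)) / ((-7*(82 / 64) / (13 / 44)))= -36712 / 3157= -11.63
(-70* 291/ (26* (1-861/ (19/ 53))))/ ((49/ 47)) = 0.31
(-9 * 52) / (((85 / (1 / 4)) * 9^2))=-13 / 765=-0.02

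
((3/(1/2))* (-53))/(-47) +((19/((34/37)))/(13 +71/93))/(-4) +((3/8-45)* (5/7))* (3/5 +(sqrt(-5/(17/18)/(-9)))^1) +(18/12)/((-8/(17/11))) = -15* sqrt(170)/8-1172186223/89999360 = -37.47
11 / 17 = 0.65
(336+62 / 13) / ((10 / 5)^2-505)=-4430 / 6513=-0.68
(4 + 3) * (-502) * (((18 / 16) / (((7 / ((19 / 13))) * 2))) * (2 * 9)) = -386289 / 52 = -7428.63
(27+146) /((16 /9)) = 1557 /16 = 97.31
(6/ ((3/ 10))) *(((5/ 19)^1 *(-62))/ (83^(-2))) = -2247989.47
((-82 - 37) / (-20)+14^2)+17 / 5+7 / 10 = 4121 / 20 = 206.05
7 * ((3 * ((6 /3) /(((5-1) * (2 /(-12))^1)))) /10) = -63 /10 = -6.30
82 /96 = 41 /48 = 0.85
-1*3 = -3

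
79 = 79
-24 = -24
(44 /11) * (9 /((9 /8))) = 32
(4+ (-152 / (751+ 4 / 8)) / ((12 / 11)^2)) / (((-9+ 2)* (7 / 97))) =-7.58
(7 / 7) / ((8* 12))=1 / 96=0.01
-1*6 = -6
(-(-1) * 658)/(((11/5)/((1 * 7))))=23030/11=2093.64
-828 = -828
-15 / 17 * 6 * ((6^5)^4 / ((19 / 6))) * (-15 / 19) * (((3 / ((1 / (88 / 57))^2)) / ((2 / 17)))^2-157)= 13651327319932185338393395200 / 799779977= 17068853575378000915.36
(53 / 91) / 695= 53 / 63245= 0.00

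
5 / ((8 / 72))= 45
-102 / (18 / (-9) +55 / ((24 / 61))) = -2448 / 3307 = -0.74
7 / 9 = 0.78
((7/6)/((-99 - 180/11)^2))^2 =717409/93357451811556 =0.00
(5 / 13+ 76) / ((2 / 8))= 3972 / 13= 305.54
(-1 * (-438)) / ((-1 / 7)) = -3066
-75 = -75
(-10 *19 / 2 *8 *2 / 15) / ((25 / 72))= -291.84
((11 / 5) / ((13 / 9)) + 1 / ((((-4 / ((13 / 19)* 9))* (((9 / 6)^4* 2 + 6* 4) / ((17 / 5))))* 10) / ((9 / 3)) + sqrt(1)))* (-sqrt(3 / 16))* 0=0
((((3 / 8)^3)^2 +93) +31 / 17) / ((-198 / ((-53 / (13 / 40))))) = 111985958065 / 1433862144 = 78.10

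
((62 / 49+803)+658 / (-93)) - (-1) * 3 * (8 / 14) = 3640607 / 4557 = 798.90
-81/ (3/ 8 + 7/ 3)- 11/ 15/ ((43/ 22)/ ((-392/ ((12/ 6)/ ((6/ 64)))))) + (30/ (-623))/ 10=-160325833/ 6965140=-23.02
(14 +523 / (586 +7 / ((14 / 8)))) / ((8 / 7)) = 61481 / 4720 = 13.03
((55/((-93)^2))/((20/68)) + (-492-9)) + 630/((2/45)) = 118266613/8649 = 13674.02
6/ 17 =0.35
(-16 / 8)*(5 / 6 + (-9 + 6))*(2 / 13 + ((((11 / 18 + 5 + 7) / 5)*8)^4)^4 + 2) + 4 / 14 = 3271865584006460797336.19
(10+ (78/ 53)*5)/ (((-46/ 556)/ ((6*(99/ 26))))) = -3302640/ 689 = -4793.38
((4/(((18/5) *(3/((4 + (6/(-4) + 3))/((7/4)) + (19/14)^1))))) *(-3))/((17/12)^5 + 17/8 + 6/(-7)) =-8709120/12147383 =-0.72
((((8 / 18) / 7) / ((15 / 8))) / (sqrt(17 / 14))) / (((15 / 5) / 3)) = 32 *sqrt(238) / 16065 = 0.03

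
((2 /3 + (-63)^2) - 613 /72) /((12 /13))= 3707639 /864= 4291.25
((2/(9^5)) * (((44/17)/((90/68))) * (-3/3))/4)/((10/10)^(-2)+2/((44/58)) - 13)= 484/273692115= 0.00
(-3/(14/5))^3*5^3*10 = -2109375/1372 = -1537.45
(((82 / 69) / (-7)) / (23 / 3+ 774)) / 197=-82 / 74376365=-0.00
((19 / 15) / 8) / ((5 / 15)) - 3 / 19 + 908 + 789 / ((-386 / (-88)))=159616113 / 146680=1088.19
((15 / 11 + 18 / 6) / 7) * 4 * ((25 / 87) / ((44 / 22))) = 800 / 2233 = 0.36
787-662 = 125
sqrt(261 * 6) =3 * sqrt(174) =39.57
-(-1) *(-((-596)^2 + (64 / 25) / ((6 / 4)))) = -355217.71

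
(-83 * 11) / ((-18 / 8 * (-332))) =-11 / 9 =-1.22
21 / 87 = 7 / 29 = 0.24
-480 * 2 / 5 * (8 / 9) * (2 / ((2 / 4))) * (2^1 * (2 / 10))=-4096 / 15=-273.07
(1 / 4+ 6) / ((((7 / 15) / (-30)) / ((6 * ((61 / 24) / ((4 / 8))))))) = -343125 / 28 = -12254.46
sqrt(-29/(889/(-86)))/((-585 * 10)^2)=sqrt(2217166)/30423802500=0.00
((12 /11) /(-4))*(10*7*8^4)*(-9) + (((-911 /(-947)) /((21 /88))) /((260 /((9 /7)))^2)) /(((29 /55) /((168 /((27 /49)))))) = 179649690428892 /255268585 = 703767.33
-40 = -40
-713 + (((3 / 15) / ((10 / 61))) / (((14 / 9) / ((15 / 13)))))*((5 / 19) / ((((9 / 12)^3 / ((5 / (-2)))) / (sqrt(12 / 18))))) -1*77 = -790 -2440*sqrt(6) / 5187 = -791.15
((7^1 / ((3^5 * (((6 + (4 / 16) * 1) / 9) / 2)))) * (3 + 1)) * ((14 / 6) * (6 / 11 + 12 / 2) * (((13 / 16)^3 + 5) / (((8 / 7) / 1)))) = 24.55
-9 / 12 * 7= -21 / 4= -5.25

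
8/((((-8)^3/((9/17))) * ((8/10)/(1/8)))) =-45/34816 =-0.00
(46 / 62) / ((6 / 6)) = 23 / 31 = 0.74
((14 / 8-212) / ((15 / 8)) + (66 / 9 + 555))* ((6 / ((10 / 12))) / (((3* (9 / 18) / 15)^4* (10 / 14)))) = 45380160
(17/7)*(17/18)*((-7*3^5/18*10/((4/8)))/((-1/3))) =13005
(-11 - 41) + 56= 4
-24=-24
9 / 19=0.47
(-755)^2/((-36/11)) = -6270275/36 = -174174.31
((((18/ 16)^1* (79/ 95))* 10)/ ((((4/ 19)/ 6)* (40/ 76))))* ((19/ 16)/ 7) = 770013/ 8960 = 85.94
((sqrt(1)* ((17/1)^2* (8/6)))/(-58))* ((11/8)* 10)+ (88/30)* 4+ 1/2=-11472/145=-79.12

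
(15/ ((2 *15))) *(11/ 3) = 11/ 6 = 1.83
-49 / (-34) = 49 / 34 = 1.44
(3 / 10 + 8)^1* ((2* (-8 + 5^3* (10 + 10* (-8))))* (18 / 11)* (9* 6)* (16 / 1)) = -11304966528 / 55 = -205544845.96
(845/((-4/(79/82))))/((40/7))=-35.62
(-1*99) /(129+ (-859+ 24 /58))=2871 /21158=0.14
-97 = -97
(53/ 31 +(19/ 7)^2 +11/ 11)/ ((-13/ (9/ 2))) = -137763/ 39494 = -3.49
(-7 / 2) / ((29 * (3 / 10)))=-35 / 87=-0.40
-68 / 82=-34 / 41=-0.83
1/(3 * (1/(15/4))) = 5/4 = 1.25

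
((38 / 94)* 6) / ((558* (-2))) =-19 / 8742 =-0.00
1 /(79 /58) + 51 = 4087 /79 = 51.73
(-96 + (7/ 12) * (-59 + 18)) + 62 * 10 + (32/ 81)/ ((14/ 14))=162155/ 324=500.48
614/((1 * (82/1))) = 7.49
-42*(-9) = 378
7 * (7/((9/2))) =98/9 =10.89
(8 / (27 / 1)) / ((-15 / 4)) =-32 / 405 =-0.08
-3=-3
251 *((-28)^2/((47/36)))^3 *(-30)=-169297547396382720/103823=-1630636250121.68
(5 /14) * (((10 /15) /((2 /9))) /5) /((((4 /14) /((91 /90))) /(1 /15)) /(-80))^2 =463736 /6075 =76.34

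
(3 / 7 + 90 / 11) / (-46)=-663 / 3542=-0.19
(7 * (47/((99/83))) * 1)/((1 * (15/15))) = 27307/99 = 275.83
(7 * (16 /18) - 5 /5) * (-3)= -47 /3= -15.67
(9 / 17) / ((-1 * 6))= -3 / 34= -0.09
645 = 645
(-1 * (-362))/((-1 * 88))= -181/44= -4.11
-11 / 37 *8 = -88 / 37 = -2.38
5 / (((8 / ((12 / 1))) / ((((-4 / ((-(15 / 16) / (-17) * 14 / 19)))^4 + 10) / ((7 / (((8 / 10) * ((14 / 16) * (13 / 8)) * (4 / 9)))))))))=74186247741144929 / 1458607500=50861008.01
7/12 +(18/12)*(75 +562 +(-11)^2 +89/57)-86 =1053.93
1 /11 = 0.09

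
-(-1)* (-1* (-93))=93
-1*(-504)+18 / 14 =505.29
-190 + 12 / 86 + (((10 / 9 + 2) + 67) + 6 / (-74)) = -1715852 / 14319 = -119.83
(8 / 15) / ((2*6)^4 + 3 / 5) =8 / 311049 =0.00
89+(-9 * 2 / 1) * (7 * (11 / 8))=-337 / 4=-84.25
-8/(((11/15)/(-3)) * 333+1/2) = 80/809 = 0.10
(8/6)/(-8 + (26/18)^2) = -108/479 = -0.23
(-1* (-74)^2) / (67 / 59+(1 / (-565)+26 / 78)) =-547627380 / 146723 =-3732.39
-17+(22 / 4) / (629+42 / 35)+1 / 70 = -1872307 / 110285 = -16.98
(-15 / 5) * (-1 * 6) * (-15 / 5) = -54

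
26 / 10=13 / 5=2.60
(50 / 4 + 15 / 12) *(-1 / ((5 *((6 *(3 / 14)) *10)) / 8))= -77 / 45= -1.71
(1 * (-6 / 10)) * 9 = -27 / 5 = -5.40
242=242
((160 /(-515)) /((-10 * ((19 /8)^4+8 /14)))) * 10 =917504 /95648993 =0.01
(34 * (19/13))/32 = 1.55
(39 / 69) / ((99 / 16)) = 0.09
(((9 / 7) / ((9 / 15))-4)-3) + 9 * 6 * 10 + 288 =5762 / 7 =823.14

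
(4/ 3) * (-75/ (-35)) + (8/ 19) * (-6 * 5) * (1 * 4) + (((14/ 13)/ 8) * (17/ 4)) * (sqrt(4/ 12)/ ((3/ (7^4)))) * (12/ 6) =-6340/ 133 + 285719 * sqrt(3)/ 936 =481.05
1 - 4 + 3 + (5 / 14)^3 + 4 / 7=1693 / 2744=0.62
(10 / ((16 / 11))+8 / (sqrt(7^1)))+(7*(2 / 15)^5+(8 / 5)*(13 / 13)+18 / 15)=8*sqrt(7) / 7+58777417 / 6075000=12.70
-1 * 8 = -8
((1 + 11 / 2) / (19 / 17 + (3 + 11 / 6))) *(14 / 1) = 9282 / 607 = 15.29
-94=-94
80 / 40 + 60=62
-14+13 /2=-15 /2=-7.50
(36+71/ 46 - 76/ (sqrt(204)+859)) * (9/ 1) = 1368 * sqrt(51)/ 737677+11438686035/ 33933142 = 337.11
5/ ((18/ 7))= 35/ 18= 1.94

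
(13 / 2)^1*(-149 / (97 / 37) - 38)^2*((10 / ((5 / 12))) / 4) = 3300242439 / 9409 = 350753.79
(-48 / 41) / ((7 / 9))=-432 / 287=-1.51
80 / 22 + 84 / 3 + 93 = 1371 / 11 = 124.64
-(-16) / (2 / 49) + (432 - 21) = 803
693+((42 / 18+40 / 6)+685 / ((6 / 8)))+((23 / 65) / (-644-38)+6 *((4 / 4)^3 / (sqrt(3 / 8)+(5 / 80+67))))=247325153579783 / 153102476670-384 *sqrt(6) / 1151233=1615.42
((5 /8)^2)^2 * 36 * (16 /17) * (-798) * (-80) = 11221875 /34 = 330055.15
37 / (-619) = -37 / 619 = -0.06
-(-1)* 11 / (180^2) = 11 / 32400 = 0.00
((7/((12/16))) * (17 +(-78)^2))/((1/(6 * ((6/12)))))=170828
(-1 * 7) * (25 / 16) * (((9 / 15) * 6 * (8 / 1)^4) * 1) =-161280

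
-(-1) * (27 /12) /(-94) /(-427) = 9 /160552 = 0.00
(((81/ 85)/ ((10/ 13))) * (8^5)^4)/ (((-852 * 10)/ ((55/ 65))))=-21401105429264596992/ 150875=-141846597708464.60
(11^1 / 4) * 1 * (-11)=-121 / 4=-30.25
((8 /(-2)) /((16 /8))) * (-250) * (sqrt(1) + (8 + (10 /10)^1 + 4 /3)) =17000 /3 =5666.67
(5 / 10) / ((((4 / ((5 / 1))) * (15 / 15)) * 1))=5 / 8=0.62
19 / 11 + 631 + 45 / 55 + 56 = 7585 / 11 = 689.55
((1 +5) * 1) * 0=0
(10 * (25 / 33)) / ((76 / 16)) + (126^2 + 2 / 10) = 49776887 / 3135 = 15877.79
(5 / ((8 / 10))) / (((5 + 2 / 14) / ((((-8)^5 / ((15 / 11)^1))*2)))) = -1576960 / 27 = -58405.93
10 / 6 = 5 / 3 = 1.67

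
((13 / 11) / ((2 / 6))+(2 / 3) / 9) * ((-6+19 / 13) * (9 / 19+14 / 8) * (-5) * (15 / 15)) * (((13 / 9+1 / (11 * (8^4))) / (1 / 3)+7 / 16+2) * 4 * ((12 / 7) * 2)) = 3773063503625 / 222469632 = 16959.90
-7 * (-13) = 91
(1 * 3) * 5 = 15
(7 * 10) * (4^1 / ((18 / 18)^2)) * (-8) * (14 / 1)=-31360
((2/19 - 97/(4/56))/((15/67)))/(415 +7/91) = -374530/25631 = -14.61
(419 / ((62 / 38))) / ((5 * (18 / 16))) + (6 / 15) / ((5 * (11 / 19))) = 3513442 / 76725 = 45.79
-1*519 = -519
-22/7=-3.14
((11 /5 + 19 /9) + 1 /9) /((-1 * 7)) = -199 /315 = -0.63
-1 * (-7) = 7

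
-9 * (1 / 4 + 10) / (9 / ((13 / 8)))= -16.66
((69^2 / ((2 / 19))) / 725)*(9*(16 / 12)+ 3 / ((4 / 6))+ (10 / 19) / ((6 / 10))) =3143847 / 2900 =1084.09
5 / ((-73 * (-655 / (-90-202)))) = -4 / 131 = -0.03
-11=-11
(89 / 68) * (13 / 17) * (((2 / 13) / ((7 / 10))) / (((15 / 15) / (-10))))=-4450 / 2023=-2.20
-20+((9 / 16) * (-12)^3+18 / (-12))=-1987 / 2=-993.50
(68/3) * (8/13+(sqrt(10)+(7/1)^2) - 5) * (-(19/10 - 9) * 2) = 4828 * sqrt(10)/15+560048/39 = 15378.04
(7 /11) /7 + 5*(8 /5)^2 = 709 /55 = 12.89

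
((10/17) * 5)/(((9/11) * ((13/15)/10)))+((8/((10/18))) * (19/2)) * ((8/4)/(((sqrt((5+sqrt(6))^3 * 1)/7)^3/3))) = 1407672/(5 * (sqrt(6)+5)^(9/2))+27500/663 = 74.97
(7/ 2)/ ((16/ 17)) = 119/ 32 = 3.72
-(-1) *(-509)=-509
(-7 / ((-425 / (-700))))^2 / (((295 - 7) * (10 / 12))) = 2401 / 4335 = 0.55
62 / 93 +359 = 1079 / 3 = 359.67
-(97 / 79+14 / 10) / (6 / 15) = -519 / 79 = -6.57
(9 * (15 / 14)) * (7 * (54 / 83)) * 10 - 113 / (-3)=118729 / 249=476.82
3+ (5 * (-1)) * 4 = -17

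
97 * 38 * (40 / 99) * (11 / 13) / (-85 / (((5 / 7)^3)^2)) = -460750000 / 234003861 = -1.97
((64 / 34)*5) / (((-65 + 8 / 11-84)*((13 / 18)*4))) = -7920 / 360451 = -0.02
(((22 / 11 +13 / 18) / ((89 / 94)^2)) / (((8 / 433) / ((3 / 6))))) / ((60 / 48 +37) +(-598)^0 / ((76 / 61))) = 127214101 / 60453072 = 2.10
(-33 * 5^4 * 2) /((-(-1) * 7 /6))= -247500 /7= -35357.14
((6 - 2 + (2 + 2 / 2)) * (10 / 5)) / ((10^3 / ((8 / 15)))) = 14 / 1875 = 0.01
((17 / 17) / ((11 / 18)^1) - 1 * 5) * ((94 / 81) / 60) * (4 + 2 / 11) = -0.27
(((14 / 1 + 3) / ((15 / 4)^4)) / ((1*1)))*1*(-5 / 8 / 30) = -272 / 151875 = -0.00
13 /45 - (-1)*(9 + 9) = 823 /45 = 18.29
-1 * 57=-57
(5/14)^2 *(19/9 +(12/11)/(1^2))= 0.41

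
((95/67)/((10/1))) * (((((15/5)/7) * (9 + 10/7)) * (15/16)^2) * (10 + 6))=8.91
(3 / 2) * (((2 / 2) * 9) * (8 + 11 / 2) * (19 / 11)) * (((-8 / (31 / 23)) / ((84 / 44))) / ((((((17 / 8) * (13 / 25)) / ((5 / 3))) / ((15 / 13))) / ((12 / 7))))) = -12742920000 / 4364087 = -2919.95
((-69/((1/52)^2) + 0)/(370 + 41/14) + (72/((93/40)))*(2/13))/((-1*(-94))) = -482256/91481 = -5.27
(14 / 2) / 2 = 7 / 2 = 3.50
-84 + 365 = 281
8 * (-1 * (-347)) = 2776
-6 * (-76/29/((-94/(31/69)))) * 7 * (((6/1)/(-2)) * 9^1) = 445284/31349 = 14.20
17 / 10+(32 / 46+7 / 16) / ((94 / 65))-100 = -16866443 / 172960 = -97.52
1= 1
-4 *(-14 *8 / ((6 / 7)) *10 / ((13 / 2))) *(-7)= -219520 / 39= -5628.72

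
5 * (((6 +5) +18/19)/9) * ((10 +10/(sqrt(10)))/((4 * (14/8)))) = 1135 * sqrt(10)/1197 +11350/1197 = 12.48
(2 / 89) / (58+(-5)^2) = 0.00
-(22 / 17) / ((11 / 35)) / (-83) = 70 / 1411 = 0.05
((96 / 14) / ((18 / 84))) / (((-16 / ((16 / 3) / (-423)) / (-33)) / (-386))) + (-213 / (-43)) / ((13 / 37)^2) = 1110727355 / 3073941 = 361.34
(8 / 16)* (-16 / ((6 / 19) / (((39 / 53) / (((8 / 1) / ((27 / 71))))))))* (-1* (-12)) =-40014 / 3763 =-10.63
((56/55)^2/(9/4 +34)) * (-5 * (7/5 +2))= -213248/438625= -0.49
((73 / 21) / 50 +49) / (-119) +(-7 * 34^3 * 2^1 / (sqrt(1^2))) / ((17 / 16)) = -64710157123 / 124950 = -517888.41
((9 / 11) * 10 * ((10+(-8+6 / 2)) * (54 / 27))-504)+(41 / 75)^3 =-1958429369 / 4640625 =-422.02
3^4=81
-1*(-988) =988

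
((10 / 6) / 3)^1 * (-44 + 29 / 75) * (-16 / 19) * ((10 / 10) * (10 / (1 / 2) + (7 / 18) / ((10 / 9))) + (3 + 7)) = 7941988 / 12825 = 619.26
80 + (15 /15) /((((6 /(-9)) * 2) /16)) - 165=-97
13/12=1.08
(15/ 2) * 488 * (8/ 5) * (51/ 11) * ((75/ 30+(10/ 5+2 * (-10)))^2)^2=17238442986/ 11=1567131180.55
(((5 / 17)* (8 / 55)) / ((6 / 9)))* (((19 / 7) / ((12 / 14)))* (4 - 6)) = -76 / 187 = -0.41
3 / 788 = 0.00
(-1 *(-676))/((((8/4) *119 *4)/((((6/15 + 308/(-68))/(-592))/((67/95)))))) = 1127061/160480544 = 0.01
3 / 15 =1 / 5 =0.20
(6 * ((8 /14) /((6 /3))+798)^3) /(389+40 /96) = 12563240937984 /1602839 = 7838117.83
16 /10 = 8 /5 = 1.60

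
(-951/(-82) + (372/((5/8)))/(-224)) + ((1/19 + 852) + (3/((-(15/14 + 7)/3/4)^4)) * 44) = 13388918624710271/8890972595330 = 1505.90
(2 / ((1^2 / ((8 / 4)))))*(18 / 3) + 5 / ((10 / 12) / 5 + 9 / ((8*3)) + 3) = 432 / 17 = 25.41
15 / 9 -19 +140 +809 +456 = 4163 / 3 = 1387.67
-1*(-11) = 11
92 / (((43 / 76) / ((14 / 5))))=97888 / 215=455.29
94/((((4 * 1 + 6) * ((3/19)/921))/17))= 4660567/5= 932113.40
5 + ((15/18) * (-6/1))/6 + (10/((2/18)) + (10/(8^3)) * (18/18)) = 72335/768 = 94.19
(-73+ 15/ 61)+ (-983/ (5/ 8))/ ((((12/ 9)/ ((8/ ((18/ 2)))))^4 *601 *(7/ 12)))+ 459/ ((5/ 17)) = 51515192021/ 34644645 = 1486.96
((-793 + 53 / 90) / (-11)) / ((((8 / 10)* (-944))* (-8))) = 71317 / 5981184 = 0.01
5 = 5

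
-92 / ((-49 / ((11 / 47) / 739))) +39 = 66375775 / 1701917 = 39.00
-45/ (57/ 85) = -1275/ 19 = -67.11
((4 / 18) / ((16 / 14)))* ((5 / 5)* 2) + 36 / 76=0.86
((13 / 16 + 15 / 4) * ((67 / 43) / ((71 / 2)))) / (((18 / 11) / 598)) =16086499 / 219816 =73.18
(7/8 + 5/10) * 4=5.50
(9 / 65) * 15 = 27 / 13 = 2.08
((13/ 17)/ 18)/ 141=13/ 43146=0.00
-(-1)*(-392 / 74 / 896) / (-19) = 7 / 22496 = 0.00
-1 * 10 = -10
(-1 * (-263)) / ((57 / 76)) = 1052 / 3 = 350.67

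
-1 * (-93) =93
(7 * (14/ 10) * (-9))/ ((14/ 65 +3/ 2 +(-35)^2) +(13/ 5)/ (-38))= -108927/ 1514909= -0.07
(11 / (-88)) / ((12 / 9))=-3 / 32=-0.09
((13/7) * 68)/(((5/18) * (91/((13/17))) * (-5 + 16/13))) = -12168/12005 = -1.01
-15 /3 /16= -5 /16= -0.31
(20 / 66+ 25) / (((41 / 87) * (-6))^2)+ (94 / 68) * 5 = 38010305 / 3772164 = 10.08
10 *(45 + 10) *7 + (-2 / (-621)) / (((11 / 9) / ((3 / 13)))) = 12662652 / 3289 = 3850.00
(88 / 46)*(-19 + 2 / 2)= -792 / 23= -34.43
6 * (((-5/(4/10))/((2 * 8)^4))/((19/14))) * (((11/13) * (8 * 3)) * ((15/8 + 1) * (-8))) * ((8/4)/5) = 79695/505856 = 0.16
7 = 7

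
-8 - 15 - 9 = -32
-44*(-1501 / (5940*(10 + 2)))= 1501 / 1620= 0.93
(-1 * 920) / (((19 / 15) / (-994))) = 13717200 / 19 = 721957.89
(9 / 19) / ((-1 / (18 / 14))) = -81 / 133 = -0.61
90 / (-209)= -0.43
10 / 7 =1.43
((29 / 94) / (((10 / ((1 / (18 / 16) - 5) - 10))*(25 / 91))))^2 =112327533409 / 44732250000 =2.51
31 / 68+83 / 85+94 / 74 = 33999 / 12580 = 2.70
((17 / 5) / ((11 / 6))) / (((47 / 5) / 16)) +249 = 130365 / 517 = 252.16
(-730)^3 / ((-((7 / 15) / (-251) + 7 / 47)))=34419251617500 / 13013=2644989750.06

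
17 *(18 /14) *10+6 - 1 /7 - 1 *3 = 1550 /7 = 221.43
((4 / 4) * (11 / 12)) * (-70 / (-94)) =385 / 564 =0.68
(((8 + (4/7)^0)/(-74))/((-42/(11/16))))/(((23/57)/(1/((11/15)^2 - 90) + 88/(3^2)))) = 0.05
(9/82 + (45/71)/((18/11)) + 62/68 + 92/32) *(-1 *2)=-8.57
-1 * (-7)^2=-49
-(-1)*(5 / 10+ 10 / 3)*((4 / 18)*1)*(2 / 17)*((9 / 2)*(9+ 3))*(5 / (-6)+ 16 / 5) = 12.81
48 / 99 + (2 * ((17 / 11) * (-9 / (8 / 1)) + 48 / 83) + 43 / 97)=-1479853 / 1062732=-1.39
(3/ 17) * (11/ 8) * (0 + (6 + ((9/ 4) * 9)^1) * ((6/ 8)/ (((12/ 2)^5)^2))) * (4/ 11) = 35/ 1218281472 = 0.00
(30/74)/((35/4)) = 12/259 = 0.05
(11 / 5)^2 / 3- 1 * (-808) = 60721 / 75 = 809.61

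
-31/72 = -0.43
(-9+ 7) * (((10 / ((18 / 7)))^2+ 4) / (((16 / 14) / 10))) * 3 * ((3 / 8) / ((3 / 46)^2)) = -28679735 / 324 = -88517.70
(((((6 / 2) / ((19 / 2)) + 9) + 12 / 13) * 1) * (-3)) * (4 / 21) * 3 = -30348 / 1729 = -17.55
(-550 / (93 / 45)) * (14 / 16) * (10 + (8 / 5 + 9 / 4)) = -1599675 / 496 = -3225.15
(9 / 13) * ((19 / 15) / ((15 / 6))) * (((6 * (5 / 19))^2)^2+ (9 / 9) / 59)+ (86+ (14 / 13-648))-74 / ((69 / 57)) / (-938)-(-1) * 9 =-779830643235888 / 1418720532775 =-549.67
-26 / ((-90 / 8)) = 104 / 45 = 2.31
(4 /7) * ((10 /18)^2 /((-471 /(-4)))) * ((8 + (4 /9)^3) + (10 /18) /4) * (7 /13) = 2398900 /361557027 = 0.01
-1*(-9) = 9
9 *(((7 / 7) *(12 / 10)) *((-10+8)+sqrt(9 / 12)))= -108 / 5+27 *sqrt(3) / 5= -12.25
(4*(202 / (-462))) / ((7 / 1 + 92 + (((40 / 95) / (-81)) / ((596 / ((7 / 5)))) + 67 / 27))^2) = -44257808390175 / 260611761581236373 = -0.00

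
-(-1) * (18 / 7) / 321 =6 / 749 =0.01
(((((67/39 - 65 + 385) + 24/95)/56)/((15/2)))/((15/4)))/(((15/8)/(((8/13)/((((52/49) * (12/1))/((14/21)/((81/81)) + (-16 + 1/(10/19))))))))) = -517719034/7315059375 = -0.07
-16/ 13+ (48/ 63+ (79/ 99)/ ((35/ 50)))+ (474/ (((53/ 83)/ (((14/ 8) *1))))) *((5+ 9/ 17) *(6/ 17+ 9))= 174913977787/ 2603601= 67181.56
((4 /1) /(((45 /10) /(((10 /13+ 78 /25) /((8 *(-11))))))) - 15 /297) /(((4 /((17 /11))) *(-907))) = 5457 /142671100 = 0.00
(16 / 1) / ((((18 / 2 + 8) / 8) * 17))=128 / 289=0.44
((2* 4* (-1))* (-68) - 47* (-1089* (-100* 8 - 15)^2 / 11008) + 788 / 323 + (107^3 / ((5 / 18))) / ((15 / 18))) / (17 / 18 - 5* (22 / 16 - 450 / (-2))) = -7410.82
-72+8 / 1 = -64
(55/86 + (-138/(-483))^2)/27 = 1013/37926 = 0.03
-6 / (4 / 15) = -45 / 2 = -22.50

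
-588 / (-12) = 49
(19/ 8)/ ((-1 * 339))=-19/ 2712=-0.01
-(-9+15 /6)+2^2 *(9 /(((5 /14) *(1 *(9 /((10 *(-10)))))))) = -1113.50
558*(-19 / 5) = -10602 / 5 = -2120.40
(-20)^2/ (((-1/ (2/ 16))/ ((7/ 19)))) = -18.42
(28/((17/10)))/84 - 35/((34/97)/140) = -712940/51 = -13979.22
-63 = -63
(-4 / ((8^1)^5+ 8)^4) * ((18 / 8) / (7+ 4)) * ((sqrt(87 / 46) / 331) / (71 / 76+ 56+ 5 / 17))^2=-282663 / 75641412123051064278382046411264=-0.00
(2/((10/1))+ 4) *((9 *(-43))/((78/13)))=-2709/10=-270.90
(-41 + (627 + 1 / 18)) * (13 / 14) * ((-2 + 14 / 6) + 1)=19591 / 27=725.59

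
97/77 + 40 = 3177/77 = 41.26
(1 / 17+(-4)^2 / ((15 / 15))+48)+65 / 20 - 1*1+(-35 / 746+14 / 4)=69.76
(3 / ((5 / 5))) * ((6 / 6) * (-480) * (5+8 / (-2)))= -1440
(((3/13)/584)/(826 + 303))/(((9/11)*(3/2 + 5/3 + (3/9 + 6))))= 11/244283988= 0.00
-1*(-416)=416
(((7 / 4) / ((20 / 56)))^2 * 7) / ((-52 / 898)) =-7546343 / 2600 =-2902.44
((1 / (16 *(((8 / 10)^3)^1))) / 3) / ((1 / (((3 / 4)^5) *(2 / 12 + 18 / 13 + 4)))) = 1461375 / 27262976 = 0.05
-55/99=-0.56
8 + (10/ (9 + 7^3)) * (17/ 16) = 8.03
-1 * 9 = -9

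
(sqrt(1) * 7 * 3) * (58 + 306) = 7644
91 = 91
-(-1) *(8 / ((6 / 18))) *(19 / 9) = 152 / 3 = 50.67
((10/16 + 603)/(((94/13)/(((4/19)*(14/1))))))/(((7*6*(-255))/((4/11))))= -5707/683145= -0.01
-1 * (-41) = 41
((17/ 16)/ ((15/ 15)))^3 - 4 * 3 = -44239/ 4096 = -10.80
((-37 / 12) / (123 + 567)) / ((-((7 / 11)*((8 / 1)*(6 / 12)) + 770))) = 407 / 70363440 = 0.00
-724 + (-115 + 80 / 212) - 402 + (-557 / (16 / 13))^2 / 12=2576907077 / 162816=15827.11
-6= -6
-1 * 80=-80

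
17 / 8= 2.12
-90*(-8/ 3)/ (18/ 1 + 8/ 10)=600/ 47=12.77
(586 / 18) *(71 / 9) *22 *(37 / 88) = 769711 / 324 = 2375.65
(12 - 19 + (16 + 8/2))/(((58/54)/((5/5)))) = 351/29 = 12.10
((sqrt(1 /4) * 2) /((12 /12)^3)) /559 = 1 /559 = 0.00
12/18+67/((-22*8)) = 151/528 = 0.29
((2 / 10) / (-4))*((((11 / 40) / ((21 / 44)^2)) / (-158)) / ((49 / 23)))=30613 / 170711100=0.00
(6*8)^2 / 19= 2304 / 19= 121.26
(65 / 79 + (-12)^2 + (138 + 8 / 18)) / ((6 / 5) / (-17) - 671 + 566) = -17119255 / 6349941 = -2.70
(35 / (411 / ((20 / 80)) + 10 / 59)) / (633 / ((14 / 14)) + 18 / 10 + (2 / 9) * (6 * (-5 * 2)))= 75 / 2189564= 0.00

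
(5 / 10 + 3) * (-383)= -2681 / 2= -1340.50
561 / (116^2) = 561 / 13456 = 0.04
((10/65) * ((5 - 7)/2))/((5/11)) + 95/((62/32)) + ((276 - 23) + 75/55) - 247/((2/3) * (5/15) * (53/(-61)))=3717670903/2349490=1582.33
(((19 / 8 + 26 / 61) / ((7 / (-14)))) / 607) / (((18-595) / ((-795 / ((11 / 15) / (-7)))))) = 114110325 / 940041476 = 0.12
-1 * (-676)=676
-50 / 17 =-2.94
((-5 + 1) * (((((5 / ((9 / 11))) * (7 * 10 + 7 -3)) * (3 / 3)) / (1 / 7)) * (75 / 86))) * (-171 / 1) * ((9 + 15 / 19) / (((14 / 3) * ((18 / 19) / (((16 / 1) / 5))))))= 575335200 / 43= 13379888.37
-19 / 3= -6.33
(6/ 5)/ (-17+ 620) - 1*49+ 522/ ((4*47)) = -4366537/ 94470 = -46.22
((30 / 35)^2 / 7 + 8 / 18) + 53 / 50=1.61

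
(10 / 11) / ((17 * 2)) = 5 / 187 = 0.03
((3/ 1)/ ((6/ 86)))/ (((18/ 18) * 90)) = 43/ 90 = 0.48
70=70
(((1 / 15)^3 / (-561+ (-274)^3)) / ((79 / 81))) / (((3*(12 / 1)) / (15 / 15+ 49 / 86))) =-0.00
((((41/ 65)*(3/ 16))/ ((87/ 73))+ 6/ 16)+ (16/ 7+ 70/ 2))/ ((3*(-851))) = -7971881/ 538989360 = -0.01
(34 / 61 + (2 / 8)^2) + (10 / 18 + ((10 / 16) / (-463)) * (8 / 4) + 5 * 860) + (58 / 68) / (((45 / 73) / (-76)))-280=1353743991427 / 345694320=3916.01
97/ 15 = 6.47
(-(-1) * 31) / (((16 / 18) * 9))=31 / 8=3.88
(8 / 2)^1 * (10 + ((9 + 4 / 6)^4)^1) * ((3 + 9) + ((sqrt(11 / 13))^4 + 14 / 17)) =110176127236 / 232713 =473442.08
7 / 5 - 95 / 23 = -314 / 115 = -2.73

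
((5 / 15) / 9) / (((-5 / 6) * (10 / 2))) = -2 / 225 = -0.01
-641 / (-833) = 641 / 833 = 0.77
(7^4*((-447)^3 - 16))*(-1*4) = 857777792956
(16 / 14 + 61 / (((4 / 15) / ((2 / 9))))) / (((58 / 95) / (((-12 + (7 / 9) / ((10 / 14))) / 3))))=-20365207 / 65772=-309.63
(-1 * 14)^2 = 196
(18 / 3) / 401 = 6 / 401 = 0.01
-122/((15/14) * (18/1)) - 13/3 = -1439/135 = -10.66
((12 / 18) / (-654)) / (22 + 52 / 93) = -31 / 686046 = -0.00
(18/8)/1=9/4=2.25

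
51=51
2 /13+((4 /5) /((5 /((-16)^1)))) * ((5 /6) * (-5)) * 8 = 3334 /39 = 85.49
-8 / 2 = -4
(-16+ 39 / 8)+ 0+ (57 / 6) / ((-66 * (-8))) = -11729 / 1056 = -11.11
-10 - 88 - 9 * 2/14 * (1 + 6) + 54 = -53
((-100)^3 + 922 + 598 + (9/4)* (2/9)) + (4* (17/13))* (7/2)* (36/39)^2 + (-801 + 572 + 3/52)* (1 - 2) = -8772488813/8788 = -998234.96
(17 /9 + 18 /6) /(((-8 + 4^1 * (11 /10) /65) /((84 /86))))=-100100 /166281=-0.60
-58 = -58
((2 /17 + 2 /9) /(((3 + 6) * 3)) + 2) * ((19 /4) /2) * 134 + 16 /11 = 641.96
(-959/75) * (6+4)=-1918/15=-127.87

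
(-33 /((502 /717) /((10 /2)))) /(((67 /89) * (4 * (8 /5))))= -52645725 /1076288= -48.91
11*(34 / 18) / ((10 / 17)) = 3179 / 90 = 35.32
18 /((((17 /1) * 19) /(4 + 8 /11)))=936 /3553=0.26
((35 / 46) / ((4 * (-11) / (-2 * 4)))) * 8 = 280 / 253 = 1.11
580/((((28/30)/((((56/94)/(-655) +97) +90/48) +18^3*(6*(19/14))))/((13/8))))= 463935282176535/9654176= 48055399.26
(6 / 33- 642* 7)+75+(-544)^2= 3206689 / 11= 291517.18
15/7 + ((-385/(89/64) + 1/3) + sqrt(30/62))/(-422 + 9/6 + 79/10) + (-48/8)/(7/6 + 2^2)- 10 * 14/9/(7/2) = -1001414236/358584471- 5 * sqrt(465)/63953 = -2.79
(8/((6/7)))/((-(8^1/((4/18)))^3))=-7/34992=-0.00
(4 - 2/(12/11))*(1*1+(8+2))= 143/6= 23.83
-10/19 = -0.53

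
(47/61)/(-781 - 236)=-47/62037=-0.00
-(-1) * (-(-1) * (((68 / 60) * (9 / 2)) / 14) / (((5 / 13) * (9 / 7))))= 221 / 300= 0.74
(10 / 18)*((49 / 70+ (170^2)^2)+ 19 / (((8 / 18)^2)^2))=1069069424191 / 2304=464005826.47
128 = 128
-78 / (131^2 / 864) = -67392 / 17161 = -3.93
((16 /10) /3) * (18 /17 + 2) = 416 /255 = 1.63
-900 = -900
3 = 3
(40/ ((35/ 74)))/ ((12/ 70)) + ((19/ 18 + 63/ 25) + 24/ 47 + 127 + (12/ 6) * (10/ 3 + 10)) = 651.09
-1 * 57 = -57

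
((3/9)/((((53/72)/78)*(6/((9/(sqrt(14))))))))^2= 3942432/19663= 200.50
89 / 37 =2.41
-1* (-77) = 77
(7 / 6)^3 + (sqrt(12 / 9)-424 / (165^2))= 2 * sqrt(3) / 3 + 1027399 / 653400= 2.73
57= 57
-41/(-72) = 41/72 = 0.57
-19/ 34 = -0.56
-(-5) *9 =45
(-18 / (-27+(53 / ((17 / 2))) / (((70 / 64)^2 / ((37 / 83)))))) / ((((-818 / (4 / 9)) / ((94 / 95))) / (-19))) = 0.01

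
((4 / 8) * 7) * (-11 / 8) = -4.81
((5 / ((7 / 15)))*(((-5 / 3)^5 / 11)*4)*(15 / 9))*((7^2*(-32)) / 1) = 350000000 / 2673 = 130939.02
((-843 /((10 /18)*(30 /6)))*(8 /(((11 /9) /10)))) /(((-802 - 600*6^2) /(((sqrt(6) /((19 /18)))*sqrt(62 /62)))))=9832752*sqrt(6) /11705045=2.06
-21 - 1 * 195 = -216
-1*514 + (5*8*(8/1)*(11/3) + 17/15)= 9907/15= 660.47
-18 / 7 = -2.57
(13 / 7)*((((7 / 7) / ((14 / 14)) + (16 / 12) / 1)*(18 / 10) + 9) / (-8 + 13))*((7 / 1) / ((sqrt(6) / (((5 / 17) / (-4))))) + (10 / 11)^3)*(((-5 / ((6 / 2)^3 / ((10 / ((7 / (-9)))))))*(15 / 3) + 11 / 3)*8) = 2720640 / 5929-31174*sqrt(6) / 595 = 330.53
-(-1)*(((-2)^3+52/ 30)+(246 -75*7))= -4279/ 15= -285.27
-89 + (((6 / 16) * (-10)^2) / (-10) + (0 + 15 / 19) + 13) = -6001 / 76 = -78.96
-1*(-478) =478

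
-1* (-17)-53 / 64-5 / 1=715 / 64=11.17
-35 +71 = 36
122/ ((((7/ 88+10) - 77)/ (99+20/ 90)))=-9587248/ 53001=-180.89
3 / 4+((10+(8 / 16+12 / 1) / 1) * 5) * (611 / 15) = 4583.25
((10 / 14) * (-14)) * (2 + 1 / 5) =-22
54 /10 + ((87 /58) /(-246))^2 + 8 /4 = 995157 /134480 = 7.40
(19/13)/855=1/585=0.00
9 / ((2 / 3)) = 27 / 2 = 13.50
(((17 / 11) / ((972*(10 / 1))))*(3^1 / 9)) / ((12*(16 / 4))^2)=17 / 739031040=0.00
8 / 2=4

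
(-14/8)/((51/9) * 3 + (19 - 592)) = 7/2224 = 0.00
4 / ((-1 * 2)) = -2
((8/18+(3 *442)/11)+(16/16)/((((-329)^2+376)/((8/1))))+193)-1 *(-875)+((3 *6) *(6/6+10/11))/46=294246838343/247320909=1189.74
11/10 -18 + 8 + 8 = -9/10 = -0.90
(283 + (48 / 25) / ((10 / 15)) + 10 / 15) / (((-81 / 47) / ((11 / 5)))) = -11110847 / 30375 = -365.79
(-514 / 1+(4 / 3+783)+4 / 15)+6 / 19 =25737 / 95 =270.92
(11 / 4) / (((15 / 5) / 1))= 11 / 12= 0.92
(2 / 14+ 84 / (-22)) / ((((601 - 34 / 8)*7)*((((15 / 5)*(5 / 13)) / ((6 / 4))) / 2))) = -14716 / 6432965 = -0.00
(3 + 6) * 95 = 855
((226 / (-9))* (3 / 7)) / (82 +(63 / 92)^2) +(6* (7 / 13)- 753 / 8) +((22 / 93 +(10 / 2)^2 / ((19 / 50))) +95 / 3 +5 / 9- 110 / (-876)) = 1445147300881645 / 196642797289848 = 7.35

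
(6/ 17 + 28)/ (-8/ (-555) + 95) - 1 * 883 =-882.70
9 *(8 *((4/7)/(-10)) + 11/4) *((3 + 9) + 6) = 26001/70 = 371.44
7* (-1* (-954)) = 6678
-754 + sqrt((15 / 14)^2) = -10541 / 14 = -752.93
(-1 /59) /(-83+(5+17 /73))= 73 /334943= 0.00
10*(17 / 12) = 85 / 6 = 14.17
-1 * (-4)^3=64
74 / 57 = 1.30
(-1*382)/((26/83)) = -15853/13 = -1219.46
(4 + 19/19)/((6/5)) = 25/6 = 4.17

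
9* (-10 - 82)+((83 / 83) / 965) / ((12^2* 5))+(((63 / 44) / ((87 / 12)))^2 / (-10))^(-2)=78935970184012729 / 1216128589200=64907.59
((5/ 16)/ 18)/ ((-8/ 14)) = -35/ 1152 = -0.03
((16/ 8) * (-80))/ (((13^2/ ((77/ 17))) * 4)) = -3080/ 2873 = -1.07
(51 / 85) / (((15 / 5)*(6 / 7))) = 7 / 30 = 0.23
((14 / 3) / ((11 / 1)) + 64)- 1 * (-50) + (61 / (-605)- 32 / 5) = 107.92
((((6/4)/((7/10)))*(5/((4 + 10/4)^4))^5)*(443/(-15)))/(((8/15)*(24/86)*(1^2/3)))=-0.00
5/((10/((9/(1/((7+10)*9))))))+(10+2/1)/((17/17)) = 1401/2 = 700.50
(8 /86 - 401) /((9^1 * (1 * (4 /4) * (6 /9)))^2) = -11.14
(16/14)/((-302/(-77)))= 44/151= 0.29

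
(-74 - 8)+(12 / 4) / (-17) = -1397 / 17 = -82.18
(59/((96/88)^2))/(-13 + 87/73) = -521147/124128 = -4.20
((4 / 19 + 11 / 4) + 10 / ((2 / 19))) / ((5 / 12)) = 4467 / 19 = 235.11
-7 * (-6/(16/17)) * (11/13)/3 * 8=1309/13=100.69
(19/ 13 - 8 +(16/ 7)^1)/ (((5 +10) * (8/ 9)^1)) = -1161/ 3640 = -0.32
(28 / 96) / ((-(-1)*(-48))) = -7 / 1152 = -0.01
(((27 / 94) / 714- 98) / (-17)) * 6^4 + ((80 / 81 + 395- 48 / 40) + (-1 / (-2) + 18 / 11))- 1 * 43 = 6629078112983 / 847171710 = 7824.95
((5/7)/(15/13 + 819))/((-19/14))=-65/101289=-0.00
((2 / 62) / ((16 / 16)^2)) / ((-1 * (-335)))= 1 / 10385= 0.00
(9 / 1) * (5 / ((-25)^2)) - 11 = -1366 / 125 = -10.93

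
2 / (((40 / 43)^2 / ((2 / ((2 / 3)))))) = 5547 / 800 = 6.93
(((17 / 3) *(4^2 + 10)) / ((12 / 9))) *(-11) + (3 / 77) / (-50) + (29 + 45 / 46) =-1185.52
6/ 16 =3/ 8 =0.38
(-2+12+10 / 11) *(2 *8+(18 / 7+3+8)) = 322.60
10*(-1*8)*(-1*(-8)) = -640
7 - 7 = 0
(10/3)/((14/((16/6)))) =40/63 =0.63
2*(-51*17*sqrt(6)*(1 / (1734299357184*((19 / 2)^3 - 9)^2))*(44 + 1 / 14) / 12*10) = -1445*sqrt(6) / 28323222180156288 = -0.00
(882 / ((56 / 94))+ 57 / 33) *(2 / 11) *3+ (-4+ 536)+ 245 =191844 / 121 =1585.49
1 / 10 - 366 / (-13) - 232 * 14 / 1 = -418567 / 130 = -3219.75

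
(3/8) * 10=15/4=3.75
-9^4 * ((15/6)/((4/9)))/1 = -295245/8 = -36905.62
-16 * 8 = -128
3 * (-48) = -144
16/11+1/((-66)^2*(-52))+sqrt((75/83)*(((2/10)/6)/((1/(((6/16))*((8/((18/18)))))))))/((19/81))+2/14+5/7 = 81*sqrt(2490)/3154+3665369/1585584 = 3.59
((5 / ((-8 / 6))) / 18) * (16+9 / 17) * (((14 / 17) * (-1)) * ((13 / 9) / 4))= 127855 / 124848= 1.02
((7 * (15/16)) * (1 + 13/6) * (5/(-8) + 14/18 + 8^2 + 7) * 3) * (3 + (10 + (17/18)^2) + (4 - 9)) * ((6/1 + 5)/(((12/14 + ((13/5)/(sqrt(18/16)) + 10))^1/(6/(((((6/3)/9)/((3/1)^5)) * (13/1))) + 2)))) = 2364619450969612375/110824077312 - 174235117439866175 * sqrt(2)/51149574144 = 16519339.05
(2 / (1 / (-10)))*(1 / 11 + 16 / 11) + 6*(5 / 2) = -175 / 11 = -15.91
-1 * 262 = -262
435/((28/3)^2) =4.99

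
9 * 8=72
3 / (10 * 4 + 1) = 3 / 41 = 0.07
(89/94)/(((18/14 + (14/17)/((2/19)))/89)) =9.25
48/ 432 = 1/ 9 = 0.11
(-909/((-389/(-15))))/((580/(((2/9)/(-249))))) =101/1872646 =0.00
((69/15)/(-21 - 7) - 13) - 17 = -4223/140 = -30.16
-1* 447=-447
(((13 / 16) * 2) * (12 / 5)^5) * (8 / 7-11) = -27900288 / 21875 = -1275.44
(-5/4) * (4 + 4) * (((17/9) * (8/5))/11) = -272/99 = -2.75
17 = 17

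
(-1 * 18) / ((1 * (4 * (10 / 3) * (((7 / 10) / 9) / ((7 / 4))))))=-243 / 8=-30.38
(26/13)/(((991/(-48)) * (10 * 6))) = -8/4955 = -0.00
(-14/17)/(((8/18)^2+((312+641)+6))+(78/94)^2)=-1252503/1459887376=-0.00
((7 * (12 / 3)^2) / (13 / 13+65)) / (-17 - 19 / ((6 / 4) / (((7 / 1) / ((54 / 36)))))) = -168 / 7535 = -0.02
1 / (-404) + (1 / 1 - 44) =-43.00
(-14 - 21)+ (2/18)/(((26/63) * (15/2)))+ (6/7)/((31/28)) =-206678/6045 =-34.19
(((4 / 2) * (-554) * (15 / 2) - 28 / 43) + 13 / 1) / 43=-356799 / 1849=-192.97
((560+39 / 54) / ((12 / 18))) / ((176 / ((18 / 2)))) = 30279 / 704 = 43.01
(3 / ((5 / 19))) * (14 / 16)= 399 / 40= 9.98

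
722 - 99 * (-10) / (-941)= 678412 / 941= 720.95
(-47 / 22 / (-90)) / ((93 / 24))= 94 / 15345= 0.01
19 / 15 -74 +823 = 11254 / 15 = 750.27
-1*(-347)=347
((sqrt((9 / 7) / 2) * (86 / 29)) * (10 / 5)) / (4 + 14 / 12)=1548 * sqrt(14) / 6293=0.92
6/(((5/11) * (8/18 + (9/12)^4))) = 152064/8765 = 17.35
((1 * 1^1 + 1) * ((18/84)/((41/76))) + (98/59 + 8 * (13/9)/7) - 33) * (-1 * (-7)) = -4403323/21771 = -202.26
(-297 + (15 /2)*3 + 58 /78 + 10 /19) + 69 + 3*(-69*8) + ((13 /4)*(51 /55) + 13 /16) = -1210523893 /652080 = -1856.40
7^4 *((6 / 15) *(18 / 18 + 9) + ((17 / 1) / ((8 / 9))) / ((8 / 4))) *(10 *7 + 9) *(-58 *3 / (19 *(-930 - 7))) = 3580949841 / 142424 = 25142.88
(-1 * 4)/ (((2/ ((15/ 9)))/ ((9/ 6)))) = -5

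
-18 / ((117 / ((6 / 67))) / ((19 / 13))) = -228 / 11323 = -0.02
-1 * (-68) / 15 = 68 / 15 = 4.53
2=2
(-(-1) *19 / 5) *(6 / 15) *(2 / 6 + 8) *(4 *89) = 13528 / 3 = 4509.33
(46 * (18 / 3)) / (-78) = -46 / 13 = -3.54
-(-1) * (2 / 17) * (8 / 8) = 2 / 17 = 0.12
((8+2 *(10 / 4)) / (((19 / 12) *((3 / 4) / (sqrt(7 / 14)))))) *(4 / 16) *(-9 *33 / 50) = -3861 *sqrt(2) / 475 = -11.50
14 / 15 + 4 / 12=19 / 15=1.27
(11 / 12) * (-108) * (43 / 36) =-473 / 4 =-118.25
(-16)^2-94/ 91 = 23202/ 91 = 254.97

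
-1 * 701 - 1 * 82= -783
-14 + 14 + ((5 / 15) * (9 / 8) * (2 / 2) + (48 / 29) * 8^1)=3159 / 232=13.62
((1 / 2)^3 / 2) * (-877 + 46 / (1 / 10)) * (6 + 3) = -3753 / 16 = -234.56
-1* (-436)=436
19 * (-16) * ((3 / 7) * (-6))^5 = 574428672 / 16807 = 34177.94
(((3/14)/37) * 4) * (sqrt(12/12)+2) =18/259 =0.07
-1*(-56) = 56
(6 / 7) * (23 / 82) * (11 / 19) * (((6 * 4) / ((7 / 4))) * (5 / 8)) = 45540 / 38171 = 1.19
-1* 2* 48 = -96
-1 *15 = -15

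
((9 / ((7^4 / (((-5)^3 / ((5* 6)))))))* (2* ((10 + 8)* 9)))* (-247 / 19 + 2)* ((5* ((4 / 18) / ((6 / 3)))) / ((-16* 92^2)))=-37125 / 162576512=-0.00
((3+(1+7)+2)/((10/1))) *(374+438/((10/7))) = 44239/50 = 884.78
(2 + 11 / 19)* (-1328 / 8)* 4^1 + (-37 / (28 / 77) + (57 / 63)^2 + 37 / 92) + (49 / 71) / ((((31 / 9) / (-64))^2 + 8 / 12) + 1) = -13737669584684732 / 7579249528347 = -1812.54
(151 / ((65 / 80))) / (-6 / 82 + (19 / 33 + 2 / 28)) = 45763872 / 141349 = 323.77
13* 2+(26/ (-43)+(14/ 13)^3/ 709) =25.40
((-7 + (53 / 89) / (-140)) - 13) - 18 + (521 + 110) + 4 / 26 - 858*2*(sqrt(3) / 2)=96078371 / 161980 - 858*sqrt(3)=-892.95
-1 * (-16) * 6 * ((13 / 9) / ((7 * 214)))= 208 / 2247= 0.09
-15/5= -3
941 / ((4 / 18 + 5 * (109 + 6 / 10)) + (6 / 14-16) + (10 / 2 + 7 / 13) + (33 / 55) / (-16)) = 61654320 / 35259703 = 1.75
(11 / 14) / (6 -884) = -11 / 12292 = -0.00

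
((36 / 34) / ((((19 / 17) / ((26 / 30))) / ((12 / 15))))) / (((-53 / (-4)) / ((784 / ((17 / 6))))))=5870592 / 427975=13.72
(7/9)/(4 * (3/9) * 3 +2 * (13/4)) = 2/27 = 0.07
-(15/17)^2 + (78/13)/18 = -0.45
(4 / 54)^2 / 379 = 4 / 276291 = 0.00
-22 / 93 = -0.24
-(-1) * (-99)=-99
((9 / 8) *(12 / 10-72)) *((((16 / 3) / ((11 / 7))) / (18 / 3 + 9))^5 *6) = -519890796544 / 1834471546875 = -0.28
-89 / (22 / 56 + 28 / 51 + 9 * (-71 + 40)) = 127092 / 397067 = 0.32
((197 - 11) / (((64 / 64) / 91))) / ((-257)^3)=-16926 / 16974593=-0.00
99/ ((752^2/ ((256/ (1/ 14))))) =1386/ 2209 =0.63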